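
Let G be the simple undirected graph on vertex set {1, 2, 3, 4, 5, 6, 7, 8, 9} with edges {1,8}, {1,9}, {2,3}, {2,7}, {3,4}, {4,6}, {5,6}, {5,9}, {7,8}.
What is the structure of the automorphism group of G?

G is 2-regular and connected on 9 vertices, i.e. the cycle C_9. The automorphisms of the 9-cycle are exactly the symmetries of a regular 9-gon: the dihedral group D_9, |D_9| = 18.

the dihedral group of order 18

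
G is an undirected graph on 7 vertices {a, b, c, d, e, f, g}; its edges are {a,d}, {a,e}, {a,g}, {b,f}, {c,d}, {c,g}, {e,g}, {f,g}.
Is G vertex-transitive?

Vertex a is the only vertex of degree 3, so every automorphism fixes it; G is not vertex-transitive.

No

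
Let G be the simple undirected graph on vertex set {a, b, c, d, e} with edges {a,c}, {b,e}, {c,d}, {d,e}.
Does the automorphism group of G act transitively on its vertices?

No

Automorphisms preserve degree, but G has vertices of degree 1 and vertices of degree 2; no automorphism maps one to the other, so G is not vertex-transitive.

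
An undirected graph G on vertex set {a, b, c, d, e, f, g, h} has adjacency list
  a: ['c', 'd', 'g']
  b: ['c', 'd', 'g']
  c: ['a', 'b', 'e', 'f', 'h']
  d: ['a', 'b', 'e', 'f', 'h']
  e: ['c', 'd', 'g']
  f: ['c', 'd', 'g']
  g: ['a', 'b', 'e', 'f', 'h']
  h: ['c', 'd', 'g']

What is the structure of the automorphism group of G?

The vertices split by degree into {c, d, g} (degree 5) and {a, b, e, f, h} (degree 3); every edge runs between the two parts, so G is the complete bipartite graph K_{3,5}. Automorphisms preserve the bipartition setwise (since the parts differ in size) and act as S_5 × S_3 within it; |Aut| = 720.

S_5 × S_3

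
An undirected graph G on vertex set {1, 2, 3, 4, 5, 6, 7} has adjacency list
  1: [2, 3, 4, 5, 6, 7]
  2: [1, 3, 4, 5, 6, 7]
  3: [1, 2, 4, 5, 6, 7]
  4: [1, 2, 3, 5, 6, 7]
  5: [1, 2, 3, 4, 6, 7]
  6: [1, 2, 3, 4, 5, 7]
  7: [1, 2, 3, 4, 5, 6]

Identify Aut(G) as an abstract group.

All 7 vertices are pairwise adjacent: G = K_7. Any permutation of the 7 vertices preserves K_7, so Aut(K_7) = S_7 of order 7! = 5040.

S_7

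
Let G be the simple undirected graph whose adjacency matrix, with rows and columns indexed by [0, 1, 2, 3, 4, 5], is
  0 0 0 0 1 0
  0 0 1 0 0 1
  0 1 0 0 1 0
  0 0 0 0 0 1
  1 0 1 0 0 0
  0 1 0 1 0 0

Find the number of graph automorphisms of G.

2

The degree sequence is [1, 2, 2, 1, 2, 2]; the two degree-1 vertices 0 and 3 are the ends of a path, so G = P_6. A path has exactly one nontrivial symmetry — reversal — giving Aut(G) of order 2.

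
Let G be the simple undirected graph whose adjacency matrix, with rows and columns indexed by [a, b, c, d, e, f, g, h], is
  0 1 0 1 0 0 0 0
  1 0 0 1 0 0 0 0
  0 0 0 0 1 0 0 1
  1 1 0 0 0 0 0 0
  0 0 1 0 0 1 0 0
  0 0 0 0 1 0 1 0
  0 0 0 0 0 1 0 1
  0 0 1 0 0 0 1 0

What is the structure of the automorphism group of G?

D_3 × D_5

G has two connected components, {c, e, f, g, h} and {a, b, d}; each is 2-regular, so G = C_5 ⊔ C_3. The components are non-isomorphic (different sizes), so Aut(G) = Aut(C_3) × Aut(C_5) = D_3 × D_5 of order 6·10 = 60.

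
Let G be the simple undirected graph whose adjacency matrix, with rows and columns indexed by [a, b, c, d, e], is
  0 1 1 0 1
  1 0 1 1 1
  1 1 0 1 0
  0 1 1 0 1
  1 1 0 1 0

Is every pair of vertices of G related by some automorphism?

No

Vertex b is the only vertex of degree 4, so every automorphism fixes it; G is not vertex-transitive.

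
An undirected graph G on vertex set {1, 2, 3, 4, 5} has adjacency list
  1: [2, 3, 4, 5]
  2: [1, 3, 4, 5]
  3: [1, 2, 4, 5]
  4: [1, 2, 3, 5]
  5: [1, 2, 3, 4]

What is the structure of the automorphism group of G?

the symmetric group on 5 letters

All 5 vertices are pairwise adjacent: G = K_5. Any permutation of the 5 vertices preserves K_5, so Aut(K_5) = S_5 of order 5! = 120.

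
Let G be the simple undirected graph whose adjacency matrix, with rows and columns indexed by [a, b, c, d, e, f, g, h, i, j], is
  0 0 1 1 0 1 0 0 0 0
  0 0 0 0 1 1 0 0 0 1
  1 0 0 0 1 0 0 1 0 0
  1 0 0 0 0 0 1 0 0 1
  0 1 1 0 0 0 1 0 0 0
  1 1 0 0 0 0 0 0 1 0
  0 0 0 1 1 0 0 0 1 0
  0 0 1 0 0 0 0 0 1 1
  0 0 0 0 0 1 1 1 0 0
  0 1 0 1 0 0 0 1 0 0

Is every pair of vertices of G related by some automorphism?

G is 3-regular on 10 vertices with no triangles and no 4-cycles (girth 5): this is the Petersen graph. It is a classical fact that the Petersen graph has automorphism group S_5 (order 120), arising from its description as the Kneser graph K(5,2). Under this action every vertex can be carried to every other, so G is vertex-transitive.

Yes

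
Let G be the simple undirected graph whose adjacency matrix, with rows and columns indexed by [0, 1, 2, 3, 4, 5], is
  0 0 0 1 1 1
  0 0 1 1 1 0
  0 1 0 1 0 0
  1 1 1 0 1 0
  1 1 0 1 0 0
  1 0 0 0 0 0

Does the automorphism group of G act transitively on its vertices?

Vertex 2 is the only vertex of degree 2, so every automorphism fixes it; G is not vertex-transitive.

No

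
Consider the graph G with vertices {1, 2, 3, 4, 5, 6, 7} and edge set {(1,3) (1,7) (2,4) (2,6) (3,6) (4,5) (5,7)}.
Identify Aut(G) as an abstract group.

D_7

G is 2-regular and connected on 7 vertices, i.e. the cycle C_7. The automorphisms of the 7-cycle are exactly the symmetries of a regular 7-gon: the dihedral group D_7, |D_7| = 14.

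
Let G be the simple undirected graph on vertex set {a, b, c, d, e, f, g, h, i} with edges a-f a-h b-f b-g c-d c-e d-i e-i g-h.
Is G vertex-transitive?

G has two connected components, {a, b, f, g, h} and {c, d, e, i}; each is 2-regular, so G = C_5 ⊔ C_4. The orbit of a under Aut(G) is {a, b, f, g, h}, which does not contain c, so G is not vertex-transitive.

No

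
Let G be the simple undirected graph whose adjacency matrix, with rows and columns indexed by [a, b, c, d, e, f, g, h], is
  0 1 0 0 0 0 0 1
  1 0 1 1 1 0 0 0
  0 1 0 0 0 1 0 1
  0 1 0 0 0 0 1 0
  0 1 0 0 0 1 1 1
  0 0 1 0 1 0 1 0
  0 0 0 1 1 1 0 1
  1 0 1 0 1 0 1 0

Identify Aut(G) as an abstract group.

The degree sequence is [2, 4, 3, 2, 4, 3, 4, 4]. Checking the degree-preserving permutations of the vertex set shows that none except the identity preserves every edge, so Aut(G) is trivial.

{e}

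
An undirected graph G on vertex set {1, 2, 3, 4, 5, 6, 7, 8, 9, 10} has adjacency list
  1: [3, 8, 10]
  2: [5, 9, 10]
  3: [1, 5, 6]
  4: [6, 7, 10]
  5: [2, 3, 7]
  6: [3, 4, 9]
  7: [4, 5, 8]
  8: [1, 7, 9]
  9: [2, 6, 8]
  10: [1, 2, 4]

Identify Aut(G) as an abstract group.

G is 3-regular on 10 vertices with no triangles and no 4-cycles (girth 5): this is the Petersen graph. Viewing the Petersen graph as the Kneser graph K(5,2) — vertices are 2-subsets of {1,…,5}, edges join disjoint pairs — its automorphisms are exactly the permutations of the 5-element set, so Aut ≅ S_5 of order 120.

S_5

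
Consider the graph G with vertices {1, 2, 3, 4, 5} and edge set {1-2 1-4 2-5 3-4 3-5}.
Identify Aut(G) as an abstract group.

D_5

Every vertex has degree 2 and the graph is connected, so G is the 5-cycle C_5. The automorphisms of the 5-cycle are exactly the symmetries of a regular 5-gon: the dihedral group D_5, |D_5| = 10.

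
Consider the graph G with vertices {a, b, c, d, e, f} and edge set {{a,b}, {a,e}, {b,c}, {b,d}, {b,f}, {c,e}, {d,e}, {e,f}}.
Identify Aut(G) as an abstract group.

S_4 × S_2

The vertices split by degree into {b, e} (degree 4) and {a, c, d, f} (degree 2); every edge runs between the two parts, so G is the complete bipartite graph K_{2,4}. Automorphisms preserve the bipartition setwise (since the parts differ in size) and act as S_4 × S_2 within it; |Aut| = 48.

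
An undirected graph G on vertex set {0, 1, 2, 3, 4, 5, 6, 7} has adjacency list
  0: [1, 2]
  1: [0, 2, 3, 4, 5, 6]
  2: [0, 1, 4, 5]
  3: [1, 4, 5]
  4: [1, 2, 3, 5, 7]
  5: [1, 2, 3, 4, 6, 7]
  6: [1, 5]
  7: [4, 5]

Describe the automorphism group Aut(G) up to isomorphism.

The degree sequence is [2, 6, 4, 3, 5, 6, 2, 2]. Checking the degree-preserving permutations of the vertex set shows that none except the identity preserves every edge, so Aut(G) is trivial.

the trivial group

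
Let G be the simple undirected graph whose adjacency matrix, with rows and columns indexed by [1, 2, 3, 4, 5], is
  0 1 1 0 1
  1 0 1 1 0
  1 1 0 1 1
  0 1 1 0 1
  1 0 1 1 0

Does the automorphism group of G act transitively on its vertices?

Vertex 3 is the only vertex of degree 4, so every automorphism fixes it; G is not vertex-transitive.

No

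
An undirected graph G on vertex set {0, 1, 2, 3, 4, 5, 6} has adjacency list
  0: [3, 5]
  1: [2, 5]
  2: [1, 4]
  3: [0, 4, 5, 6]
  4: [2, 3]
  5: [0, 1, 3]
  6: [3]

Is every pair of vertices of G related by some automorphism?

Vertex 3 is the only vertex of degree 4, so every automorphism fixes it; G is not vertex-transitive.

No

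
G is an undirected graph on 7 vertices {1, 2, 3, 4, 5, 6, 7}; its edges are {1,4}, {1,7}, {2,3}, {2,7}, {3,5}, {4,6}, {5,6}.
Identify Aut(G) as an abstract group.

the dihedral group of order 14

Every vertex has degree 2 and the graph is connected, so G is the 7-cycle C_7. C_7 has 7 rotations and 7 reflections, so Aut(C_7) ≅ D_7 of order 14.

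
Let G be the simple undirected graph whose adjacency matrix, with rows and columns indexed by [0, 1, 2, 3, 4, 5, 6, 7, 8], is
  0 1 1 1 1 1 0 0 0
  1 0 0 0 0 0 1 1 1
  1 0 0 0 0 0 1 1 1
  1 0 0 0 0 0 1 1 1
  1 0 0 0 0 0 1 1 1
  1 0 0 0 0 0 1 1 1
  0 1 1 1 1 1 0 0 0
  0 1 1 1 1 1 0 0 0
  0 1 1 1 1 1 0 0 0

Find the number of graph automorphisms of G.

The vertices split by degree into {0, 6, 7, 8} (degree 5) and {1, 2, 3, 4, 5} (degree 4); every edge runs between the two parts, so G is the complete bipartite graph K_{4,5}. Automorphisms preserve the bipartition setwise (since the parts differ in size) and act as S_4 × S_5 within it; |Aut| = 2880.

2880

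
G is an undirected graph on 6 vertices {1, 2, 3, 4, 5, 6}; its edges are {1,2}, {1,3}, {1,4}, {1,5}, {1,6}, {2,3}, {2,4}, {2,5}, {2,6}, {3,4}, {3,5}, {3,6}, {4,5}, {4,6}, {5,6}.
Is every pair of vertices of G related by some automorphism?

Yes

Every vertex has degree 5, so G is the complete graph K_6. Every bijection on the vertex set is an automorphism of K_6; hence Aut(K_6) ≅ S_6, order 720. Under this action every vertex can be carried to every other, so G is vertex-transitive.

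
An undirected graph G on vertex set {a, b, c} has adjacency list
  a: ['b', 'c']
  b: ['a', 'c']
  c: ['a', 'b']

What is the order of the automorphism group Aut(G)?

Every vertex has degree 2, so G is the complete graph K_3. Any permutation of the 3 vertices preserves K_3, so Aut(K_3) = S_3 of order 3! = 6.

6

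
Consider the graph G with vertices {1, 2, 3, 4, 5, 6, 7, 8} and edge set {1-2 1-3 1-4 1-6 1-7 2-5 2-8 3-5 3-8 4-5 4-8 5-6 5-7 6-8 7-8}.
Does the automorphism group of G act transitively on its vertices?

No

Automorphisms preserve degree, but G has vertices of degree 3 and vertices of degree 5; no automorphism maps one to the other, so G is not vertex-transitive.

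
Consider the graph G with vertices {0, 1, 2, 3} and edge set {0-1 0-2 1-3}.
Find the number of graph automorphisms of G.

The degree sequence is [2, 2, 1, 1]; the two degree-1 vertices 2 and 3 are the ends of a path, so G = P_4. A path has exactly one nontrivial symmetry — reversal — giving Aut(G) of order 2.

2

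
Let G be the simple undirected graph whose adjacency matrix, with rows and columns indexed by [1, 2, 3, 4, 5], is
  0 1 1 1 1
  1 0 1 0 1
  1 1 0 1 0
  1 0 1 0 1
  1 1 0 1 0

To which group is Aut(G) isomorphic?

the dihedral group of order 8

Vertex 1 is the unique vertex of degree 4; the remaining 4 vertices each have degree 3 and induce a cycle, so G is the wheel on 5 vertices with hub 1. Every automorphism fixes the hub and acts on the rim 4-cycle, so Aut(G) ≅ Aut(C_4) = D_4 of order 8.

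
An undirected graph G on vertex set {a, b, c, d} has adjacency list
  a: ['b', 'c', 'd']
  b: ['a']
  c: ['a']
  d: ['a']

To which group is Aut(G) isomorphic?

the symmetric group on 3 letters

Vertex a has degree 3 and every other vertex has degree 1, so G is the star K_{1,3} with centre a. The 3 leaves are pairwise interchangeable while the centre is fixed, giving Aut(G) = S_3.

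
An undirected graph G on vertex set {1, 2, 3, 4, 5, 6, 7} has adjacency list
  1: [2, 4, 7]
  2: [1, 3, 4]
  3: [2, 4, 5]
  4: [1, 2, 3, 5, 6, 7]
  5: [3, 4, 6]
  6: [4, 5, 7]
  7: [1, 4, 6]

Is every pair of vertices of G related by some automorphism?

Vertex 4 is the only vertex of degree 6, so every automorphism fixes it; G is not vertex-transitive.

No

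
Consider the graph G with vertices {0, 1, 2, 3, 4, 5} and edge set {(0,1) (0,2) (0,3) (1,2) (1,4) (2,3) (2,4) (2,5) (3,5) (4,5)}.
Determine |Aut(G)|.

Vertex 2 is the unique vertex of degree 5; the remaining 5 vertices each have degree 3 and induce a cycle, so G is the wheel on 6 vertices with hub 2. With the hub fixed, the remaining symmetry is that of the rim cycle C_5, giving the dihedral group D_5.

10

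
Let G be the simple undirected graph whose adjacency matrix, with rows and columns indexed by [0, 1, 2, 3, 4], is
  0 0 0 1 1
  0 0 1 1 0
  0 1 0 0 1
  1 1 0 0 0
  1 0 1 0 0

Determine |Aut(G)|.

Every vertex has degree 2 and the graph is connected, so G is the 5-cycle C_5. C_5 has 5 rotations and 5 reflections, so Aut(C_5) ≅ D_5 of order 10.

10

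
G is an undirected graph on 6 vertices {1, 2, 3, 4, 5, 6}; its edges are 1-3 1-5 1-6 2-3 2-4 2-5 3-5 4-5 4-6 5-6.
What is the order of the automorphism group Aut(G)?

10

Vertex 5 is the unique vertex of degree 5; the remaining 5 vertices each have degree 3 and induce a cycle, so G is the wheel on 6 vertices with hub 5. With the hub fixed, the remaining symmetry is that of the rim cycle C_5, giving the dihedral group D_5.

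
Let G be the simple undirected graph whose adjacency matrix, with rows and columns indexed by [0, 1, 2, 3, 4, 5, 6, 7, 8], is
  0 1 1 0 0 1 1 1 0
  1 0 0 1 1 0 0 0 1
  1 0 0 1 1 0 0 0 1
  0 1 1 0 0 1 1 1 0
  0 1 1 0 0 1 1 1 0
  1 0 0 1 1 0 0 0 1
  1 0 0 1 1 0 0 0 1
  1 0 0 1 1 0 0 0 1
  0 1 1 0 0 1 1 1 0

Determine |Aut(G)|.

2880

The vertices split by degree into {0, 3, 4, 8} (degree 5) and {1, 2, 5, 6, 7} (degree 4); every edge runs between the two parts, so G is the complete bipartite graph K_{4,5}. Automorphisms preserve the bipartition setwise (since the parts differ in size) and act as S_4 × S_5 within it; |Aut| = 2880.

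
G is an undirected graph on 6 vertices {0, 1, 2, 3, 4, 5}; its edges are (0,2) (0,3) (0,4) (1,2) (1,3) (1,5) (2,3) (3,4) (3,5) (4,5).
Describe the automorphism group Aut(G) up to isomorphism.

D_5

Vertex 3 is the unique vertex of degree 5; the remaining 5 vertices each have degree 3 and induce a cycle, so G is the wheel on 6 vertices with hub 3. Every automorphism fixes the hub and acts on the rim 5-cycle, so Aut(G) ≅ Aut(C_5) = D_5 of order 10.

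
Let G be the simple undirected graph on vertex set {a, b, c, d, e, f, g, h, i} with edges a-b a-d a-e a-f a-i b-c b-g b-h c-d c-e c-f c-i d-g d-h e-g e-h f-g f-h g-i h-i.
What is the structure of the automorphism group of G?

The vertices split by degree into {a, c, g, h} (degree 5) and {b, d, e, f, i} (degree 4); every edge runs between the two parts, so G is the complete bipartite graph K_{4,5}. The parts have unequal sizes, so no automorphism swaps them; each part is permuted independently, giving S_5 × S_4 of order 5!·4! = 2880.

S_5 × S_4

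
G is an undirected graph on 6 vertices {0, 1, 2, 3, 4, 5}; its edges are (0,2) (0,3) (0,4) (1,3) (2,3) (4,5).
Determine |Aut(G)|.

1

Degrees alone do not determine every vertex (e.g. 0 and 3 both have degree 3), but their neighbour-degree multisets differ: N(0) has degrees [2, 2, 3] while N(3) has degrees [1, 2, 3]. Repeating this refinement separates all vertices, so the only automorphism is the identity.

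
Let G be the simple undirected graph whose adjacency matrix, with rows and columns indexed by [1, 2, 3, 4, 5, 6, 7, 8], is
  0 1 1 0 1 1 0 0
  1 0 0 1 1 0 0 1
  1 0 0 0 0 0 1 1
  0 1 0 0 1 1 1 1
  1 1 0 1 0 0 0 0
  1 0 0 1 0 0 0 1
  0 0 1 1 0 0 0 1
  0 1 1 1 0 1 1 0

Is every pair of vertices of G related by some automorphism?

No

Automorphisms preserve degree, but G has vertices of degree 3 and vertices of degree 5; no automorphism maps one to the other, so G is not vertex-transitive.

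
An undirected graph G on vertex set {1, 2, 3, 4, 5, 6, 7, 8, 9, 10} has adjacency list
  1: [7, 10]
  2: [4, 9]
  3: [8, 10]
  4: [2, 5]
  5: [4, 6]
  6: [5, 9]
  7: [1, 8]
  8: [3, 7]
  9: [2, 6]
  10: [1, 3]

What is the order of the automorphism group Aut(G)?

200

G has two connected components, {1, 3, 7, 8, 10} and {2, 4, 5, 6, 9}; each is 2-regular, so G = C_5 ⊔ C_5. Aut of a disjoint union of two copies of C_5 is the wreath product D_5 ≀ Z_2, of order 2·10² = 200.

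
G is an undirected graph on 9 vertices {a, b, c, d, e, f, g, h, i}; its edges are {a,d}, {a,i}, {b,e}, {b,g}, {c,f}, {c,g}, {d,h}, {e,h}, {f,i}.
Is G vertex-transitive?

G is 2-regular and connected on 9 vertices, i.e. the cycle C_9. The automorphisms of the 9-cycle are exactly the symmetries of a regular 9-gon: the dihedral group D_9, |D_9| = 18. This group acts transitively on the 9 vertices.

Yes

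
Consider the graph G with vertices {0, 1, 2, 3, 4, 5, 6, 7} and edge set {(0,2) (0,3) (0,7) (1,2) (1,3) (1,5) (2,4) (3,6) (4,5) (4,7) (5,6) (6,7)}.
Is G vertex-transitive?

Yes

G is 3-regular and bipartite on 2^3 = 8 vertices with girth 4; it is the hypercube graph Q_3. The symmetry group of the 3-cube is the hyperoctahedral group B_3 = Z_2 ≀ S_3, of order 2^3·3! = 48. This group acts transitively on the 8 vertices.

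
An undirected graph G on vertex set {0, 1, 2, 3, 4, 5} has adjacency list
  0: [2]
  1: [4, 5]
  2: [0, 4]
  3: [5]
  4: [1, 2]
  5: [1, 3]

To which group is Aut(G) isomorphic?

The degree sequence is [1, 2, 2, 1, 2, 2]; the two degree-1 vertices 0 and 3 are the ends of a path, so G = P_6. The only nontrivial automorphism of a path is the end-to-end reflection, so Aut(G) ≅ Z_2.

C_2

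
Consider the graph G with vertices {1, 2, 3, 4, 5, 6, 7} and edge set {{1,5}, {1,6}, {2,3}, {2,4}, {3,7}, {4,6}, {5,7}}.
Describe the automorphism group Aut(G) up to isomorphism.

G is 2-regular and connected on 7 vertices, i.e. the cycle C_7. The automorphisms of the 7-cycle are exactly the symmetries of a regular 7-gon: the dihedral group D_7, |D_7| = 14.

the dihedral group of order 14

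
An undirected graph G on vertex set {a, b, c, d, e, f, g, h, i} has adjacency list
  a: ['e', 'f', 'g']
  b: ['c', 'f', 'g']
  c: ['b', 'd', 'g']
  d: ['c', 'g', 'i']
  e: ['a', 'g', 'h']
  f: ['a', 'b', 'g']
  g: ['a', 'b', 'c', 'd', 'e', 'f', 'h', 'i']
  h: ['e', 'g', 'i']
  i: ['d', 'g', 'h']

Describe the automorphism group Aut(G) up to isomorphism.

Vertex g is the unique vertex of degree 8; the remaining 8 vertices each have degree 3 and induce a cycle, so G is the wheel on 9 vertices with hub g. With the hub fixed, the remaining symmetry is that of the rim cycle C_8, giving the dihedral group D_8.

the dihedral group of order 16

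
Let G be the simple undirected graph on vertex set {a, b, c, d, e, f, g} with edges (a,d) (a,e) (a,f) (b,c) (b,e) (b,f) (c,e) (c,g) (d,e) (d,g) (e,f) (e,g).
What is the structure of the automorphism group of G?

Vertex e is the unique vertex of degree 6; the remaining 6 vertices each have degree 3 and induce a cycle, so G is the wheel on 7 vertices with hub e. Every automorphism fixes the hub and acts on the rim 6-cycle, so Aut(G) ≅ Aut(C_6) = D_6 of order 12.

D_6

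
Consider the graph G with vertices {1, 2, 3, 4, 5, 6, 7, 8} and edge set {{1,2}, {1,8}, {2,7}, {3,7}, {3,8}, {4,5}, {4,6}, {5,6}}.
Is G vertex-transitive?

G has two connected components, {1, 2, 3, 7, 8} and {4, 5, 6}; each is 2-regular, so G = C_5 ⊔ C_3. The orbit of 1 under Aut(G) is {1, 2, 3, 7, 8}, which does not contain 4, so G is not vertex-transitive.

No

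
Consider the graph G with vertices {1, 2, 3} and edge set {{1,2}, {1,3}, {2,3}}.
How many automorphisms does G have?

Every vertex has degree 2, so G is the complete graph K_3. Every bijection on the vertex set is an automorphism of K_3; hence Aut(K_3) ≅ S_3, order 6.

6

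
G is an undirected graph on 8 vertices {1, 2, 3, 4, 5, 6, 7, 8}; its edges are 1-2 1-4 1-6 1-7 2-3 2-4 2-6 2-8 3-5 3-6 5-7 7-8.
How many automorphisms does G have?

Degrees alone do not determine every vertex (e.g. 3 and 6 both have degree 3), but their neighbour-degree multisets differ: N(3) has degrees [2, 3, 5] while N(6) has degrees [3, 4, 5]. Repeating this refinement separates all vertices, so the only automorphism is the identity.

1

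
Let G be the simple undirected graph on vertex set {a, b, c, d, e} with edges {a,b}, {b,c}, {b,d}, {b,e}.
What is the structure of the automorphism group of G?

S_4

Vertex b has degree 4 and every other vertex has degree 1, so G is the star K_{1,4} with centre b. Any automorphism fixes the centre and permutes the 4 leaves freely, so Aut(G) ≅ S_4 of order 4! = 24.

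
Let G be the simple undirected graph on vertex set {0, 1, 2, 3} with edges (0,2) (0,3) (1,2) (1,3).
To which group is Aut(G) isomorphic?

G is 2-regular and bipartite on 2^2 = 4 vertices with girth 4; it is the hypercube graph Q_2. The symmetry group of the 2-cube is the hyperoctahedral group B_2 = Z_2 ≀ S_2, of order 2^2·2! = 8.

D_4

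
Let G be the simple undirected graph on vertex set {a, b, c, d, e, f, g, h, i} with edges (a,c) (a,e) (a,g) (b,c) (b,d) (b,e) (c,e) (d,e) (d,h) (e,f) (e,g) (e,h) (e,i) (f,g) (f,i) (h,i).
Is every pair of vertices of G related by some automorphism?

No

Vertex e is the only vertex of degree 8, so every automorphism fixes it; G is not vertex-transitive.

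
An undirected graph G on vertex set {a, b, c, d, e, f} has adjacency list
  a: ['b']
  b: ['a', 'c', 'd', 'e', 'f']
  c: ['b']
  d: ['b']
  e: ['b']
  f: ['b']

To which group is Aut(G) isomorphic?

the symmetric group on 5 letters

Vertex b has degree 5 and every other vertex has degree 1, so G is the star K_{1,5} with centre b. Any automorphism fixes the centre and permutes the 5 leaves freely, so Aut(G) ≅ S_5 of order 5! = 120.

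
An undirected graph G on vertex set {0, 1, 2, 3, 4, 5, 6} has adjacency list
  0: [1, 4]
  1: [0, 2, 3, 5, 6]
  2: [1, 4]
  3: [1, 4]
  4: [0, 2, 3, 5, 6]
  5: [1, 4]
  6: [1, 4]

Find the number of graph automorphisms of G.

240

The vertices split by degree into {1, 4} (degree 5) and {0, 2, 3, 5, 6} (degree 2); every edge runs between the two parts, so G is the complete bipartite graph K_{2,5}. Automorphisms preserve the bipartition setwise (since the parts differ in size) and act as S_5 × S_2 within it; |Aut| = 240.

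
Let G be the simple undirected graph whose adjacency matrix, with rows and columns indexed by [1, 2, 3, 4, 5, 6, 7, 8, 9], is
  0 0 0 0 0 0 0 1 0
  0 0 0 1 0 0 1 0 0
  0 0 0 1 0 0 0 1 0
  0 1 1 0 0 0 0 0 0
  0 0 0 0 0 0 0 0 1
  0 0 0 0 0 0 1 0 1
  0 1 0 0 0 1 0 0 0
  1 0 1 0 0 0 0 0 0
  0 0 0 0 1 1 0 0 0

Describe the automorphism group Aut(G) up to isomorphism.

The degree sequence is [1, 2, 2, 2, 1, 2, 2, 2, 2]; the two degree-1 vertices 1 and 5 are the ends of a path, so G = P_9. The only nontrivial automorphism of a path is the end-to-end reflection, so Aut(G) ≅ Z_2.

the cyclic group of order 2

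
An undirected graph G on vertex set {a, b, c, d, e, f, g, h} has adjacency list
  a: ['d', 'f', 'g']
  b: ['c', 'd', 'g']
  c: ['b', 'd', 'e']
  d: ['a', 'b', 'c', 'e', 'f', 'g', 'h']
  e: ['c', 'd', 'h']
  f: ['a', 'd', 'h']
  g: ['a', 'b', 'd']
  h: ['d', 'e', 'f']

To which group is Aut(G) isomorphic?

Vertex d is the unique vertex of degree 7; the remaining 7 vertices each have degree 3 and induce a cycle, so G is the wheel on 8 vertices with hub d. Every automorphism fixes the hub and acts on the rim 7-cycle, so Aut(G) ≅ Aut(C_7) = D_7 of order 14.

the dihedral group of order 14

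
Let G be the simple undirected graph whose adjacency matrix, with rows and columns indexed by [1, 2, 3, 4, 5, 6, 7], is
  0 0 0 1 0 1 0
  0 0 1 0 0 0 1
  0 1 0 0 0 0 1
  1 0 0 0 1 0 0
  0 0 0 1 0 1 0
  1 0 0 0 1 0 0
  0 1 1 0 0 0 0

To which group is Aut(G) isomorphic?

D_3 × D_4

G has two connected components, {1, 4, 5, 6} and {2, 3, 7}; each is 2-regular, so G = C_4 ⊔ C_3. The components are non-isomorphic (different sizes), so Aut(G) = Aut(C_3) × Aut(C_4) = D_3 × D_4 of order 6·8 = 48.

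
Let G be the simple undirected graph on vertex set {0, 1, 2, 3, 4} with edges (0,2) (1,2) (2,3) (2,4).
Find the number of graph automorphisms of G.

Vertex 2 has degree 4 and every other vertex has degree 1, so G is the star K_{1,4} with centre 2. The 4 leaves are pairwise interchangeable while the centre is fixed, giving Aut(G) = S_4.

24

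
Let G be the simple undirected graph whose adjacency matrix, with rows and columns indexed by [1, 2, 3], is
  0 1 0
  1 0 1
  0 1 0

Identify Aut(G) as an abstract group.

The degree sequence is [1, 2, 1]; the two degree-1 vertices 1 and 3 are the ends of a path, so G = P_3. A path has exactly one nontrivial symmetry — reversal — giving Aut(G) of order 2.

C_2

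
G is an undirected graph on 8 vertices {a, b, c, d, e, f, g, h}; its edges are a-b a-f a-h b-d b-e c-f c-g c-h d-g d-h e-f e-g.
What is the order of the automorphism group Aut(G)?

G is 3-regular and bipartite on 2^3 = 8 vertices with girth 4; it is the hypercube graph Q_3. Aut(Q_3) consists of the signed permutations of the 3 coordinate axes: 3! permutations times 2^3 sign flips, so |Aut| = 2^3·3! = 48.

48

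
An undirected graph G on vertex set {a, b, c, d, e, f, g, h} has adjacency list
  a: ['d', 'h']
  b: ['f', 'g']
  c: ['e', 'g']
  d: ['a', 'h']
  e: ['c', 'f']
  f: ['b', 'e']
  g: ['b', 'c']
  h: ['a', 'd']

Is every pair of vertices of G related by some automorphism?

G has two connected components, {b, c, e, f, g} and {a, d, h}; each is 2-regular, so G = C_5 ⊔ C_3. The orbit of a under Aut(G) is {a, d, h}, which does not contain b, so G is not vertex-transitive.

No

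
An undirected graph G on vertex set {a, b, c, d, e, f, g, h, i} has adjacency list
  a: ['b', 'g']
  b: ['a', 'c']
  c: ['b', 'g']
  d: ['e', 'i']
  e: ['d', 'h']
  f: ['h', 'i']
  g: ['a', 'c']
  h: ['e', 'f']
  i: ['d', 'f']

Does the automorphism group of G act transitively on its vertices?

No

G has two connected components, {d, e, f, h, i} and {a, b, c, g}; each is 2-regular, so G = C_5 ⊔ C_4. The orbit of a under Aut(G) is {a, b, c, g}, which does not contain d, so G is not vertex-transitive.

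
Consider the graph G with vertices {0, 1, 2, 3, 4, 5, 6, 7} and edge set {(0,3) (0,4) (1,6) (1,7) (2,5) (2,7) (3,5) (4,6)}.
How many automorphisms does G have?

16

Every vertex has degree 2 and the graph is connected, so G is the 8-cycle C_8. C_8 has 8 rotations and 8 reflections, so Aut(C_8) ≅ D_8 of order 16.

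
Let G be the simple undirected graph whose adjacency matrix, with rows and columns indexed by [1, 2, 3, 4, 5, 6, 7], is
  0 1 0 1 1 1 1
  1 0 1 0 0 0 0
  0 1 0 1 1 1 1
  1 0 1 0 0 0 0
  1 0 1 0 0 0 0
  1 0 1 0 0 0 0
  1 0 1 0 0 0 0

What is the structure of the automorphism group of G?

S_2 × S_5

The vertices split by degree into {1, 3} (degree 5) and {2, 4, 5, 6, 7} (degree 2); every edge runs between the two parts, so G is the complete bipartite graph K_{2,5}. The parts have unequal sizes, so no automorphism swaps them; each part is permuted independently, giving S_2 × S_5 of order 2!·5! = 240.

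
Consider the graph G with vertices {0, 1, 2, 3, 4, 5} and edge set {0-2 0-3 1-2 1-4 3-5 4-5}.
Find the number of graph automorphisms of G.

G is 2-regular and connected on 6 vertices, i.e. the cycle C_6. The automorphisms of the 6-cycle are exactly the symmetries of a regular 6-gon: the dihedral group D_6, |D_6| = 12.

12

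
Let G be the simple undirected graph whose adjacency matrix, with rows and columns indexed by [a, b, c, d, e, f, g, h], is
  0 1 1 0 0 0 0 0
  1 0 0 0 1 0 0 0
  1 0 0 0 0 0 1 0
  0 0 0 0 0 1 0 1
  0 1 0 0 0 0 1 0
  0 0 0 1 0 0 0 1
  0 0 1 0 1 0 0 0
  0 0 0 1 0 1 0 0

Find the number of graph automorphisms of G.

G has two connected components, {a, b, c, e, g} and {d, f, h}; each is 2-regular, so G = C_5 ⊔ C_3. No automorphism exchanges components of different sizes, hence Aut(G) is the direct product D_3 × D_5, order 60.

60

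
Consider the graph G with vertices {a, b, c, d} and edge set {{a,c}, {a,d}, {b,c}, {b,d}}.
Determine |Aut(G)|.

8

G is 2-regular and bipartite on 2^2 = 4 vertices with girth 4; it is the hypercube graph Q_2. The symmetry group of the 2-cube is the hyperoctahedral group B_2 = Z_2 ≀ S_2, of order 2^2·2! = 8.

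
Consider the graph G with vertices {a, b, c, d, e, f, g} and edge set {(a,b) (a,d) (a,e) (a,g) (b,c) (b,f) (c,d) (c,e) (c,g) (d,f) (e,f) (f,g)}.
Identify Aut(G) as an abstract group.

The vertices split by degree into {a, c, f} (degree 4) and {b, d, e, g} (degree 3); every edge runs between the two parts, so G is the complete bipartite graph K_{3,4}. Automorphisms preserve the bipartition setwise (since the parts differ in size) and act as S_4 × S_3 within it; |Aut| = 144.

S_4 × S_3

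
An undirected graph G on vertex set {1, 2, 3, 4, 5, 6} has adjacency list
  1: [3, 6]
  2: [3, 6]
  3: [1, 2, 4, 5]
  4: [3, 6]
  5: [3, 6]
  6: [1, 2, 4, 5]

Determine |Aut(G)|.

The vertices split by degree into {3, 6} (degree 4) and {1, 2, 4, 5} (degree 2); every edge runs between the two parts, so G is the complete bipartite graph K_{2,4}. The parts have unequal sizes, so no automorphism swaps them; each part is permuted independently, giving S_2 × S_4 of order 2!·4! = 48.

48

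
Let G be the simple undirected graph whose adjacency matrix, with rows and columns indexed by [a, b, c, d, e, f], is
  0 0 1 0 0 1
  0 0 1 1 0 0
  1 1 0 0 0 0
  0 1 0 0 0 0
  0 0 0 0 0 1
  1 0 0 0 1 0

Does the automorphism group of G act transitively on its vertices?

No

Automorphisms preserve degree, but G has vertices of degree 1 and vertices of degree 2; no automorphism maps one to the other, so G is not vertex-transitive.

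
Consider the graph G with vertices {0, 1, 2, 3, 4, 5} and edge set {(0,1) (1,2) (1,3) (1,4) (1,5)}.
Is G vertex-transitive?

No

Vertex 1 is the only vertex of degree 5, so every automorphism fixes it; G is not vertex-transitive.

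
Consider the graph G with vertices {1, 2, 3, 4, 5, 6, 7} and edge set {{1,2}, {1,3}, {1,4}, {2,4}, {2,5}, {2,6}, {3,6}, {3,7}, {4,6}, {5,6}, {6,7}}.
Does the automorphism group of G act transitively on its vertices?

Vertex 2 is the only vertex of degree 4, so every automorphism fixes it; G is not vertex-transitive.

No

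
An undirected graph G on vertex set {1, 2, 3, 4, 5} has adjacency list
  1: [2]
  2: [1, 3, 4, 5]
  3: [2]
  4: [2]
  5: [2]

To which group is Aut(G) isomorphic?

Vertex 2 has degree 4 and every other vertex has degree 1, so G is the star K_{1,4} with centre 2. Any automorphism fixes the centre and permutes the 4 leaves freely, so Aut(G) ≅ S_4 of order 4! = 24.

the symmetric group on 4 letters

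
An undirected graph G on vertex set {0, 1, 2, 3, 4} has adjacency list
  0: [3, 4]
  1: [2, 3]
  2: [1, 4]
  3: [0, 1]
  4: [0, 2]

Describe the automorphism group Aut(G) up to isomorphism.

Every vertex has degree 2 and the graph is connected, so G is the 5-cycle C_5. C_5 has 5 rotations and 5 reflections, so Aut(C_5) ≅ D_5 of order 10.

D_5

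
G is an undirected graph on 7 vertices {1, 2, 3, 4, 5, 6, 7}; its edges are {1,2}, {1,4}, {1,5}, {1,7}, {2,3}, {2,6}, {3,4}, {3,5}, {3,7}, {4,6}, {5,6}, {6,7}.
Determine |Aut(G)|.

144

The vertices split by degree into {1, 3, 6} (degree 4) and {2, 4, 5, 7} (degree 3); every edge runs between the two parts, so G is the complete bipartite graph K_{3,4}. The parts have unequal sizes, so no automorphism swaps them; each part is permuted independently, giving S_4 × S_3 of order 4!·3! = 144.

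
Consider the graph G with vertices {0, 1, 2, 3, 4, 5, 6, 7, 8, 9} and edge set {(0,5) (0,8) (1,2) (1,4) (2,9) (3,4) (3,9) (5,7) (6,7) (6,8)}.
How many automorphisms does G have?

G has two connected components, {0, 5, 6, 7, 8} and {1, 2, 3, 4, 9}; each is 2-regular, so G = C_5 ⊔ C_5. Aut of a disjoint union of two copies of C_5 is the wreath product D_5 ≀ Z_2, of order 2·10² = 200.

200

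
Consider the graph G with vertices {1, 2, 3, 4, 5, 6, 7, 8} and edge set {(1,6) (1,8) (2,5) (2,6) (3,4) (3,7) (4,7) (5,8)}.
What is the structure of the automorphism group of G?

D_3 × D_5

G has two connected components, {1, 2, 5, 6, 8} and {3, 4, 7}; each is 2-regular, so G = C_5 ⊔ C_3. The components are non-isomorphic (different sizes), so Aut(G) = Aut(C_3) × Aut(C_5) = D_3 × D_5 of order 6·10 = 60.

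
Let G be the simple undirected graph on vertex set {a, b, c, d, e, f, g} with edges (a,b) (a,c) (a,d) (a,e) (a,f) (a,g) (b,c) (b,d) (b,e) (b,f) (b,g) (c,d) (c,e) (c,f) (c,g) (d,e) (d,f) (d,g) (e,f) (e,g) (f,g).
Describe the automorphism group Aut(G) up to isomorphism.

Every vertex has degree 6, so G is the complete graph K_7. Every bijection on the vertex set is an automorphism of K_7; hence Aut(K_7) ≅ S_7, order 5040.

S_7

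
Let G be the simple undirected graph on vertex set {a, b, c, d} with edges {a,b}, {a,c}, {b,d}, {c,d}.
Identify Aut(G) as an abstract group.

G is 2-regular and connected on 4 vertices, i.e. the cycle C_4. The automorphisms of the 4-cycle are exactly the symmetries of a regular 4-gon: the dihedral group D_4, |D_4| = 8.

D_4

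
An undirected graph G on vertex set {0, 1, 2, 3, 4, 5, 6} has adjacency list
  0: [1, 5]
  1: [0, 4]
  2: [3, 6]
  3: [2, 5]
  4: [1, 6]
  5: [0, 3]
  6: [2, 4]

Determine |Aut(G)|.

14

G is 2-regular and connected on 7 vertices, i.e. the cycle C_7. C_7 has 7 rotations and 7 reflections, so Aut(C_7) ≅ D_7 of order 14.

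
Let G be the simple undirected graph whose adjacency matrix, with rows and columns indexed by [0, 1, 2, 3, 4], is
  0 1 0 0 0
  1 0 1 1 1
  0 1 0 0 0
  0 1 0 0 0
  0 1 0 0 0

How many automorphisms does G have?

24

Vertex 1 has degree 4 and every other vertex has degree 1, so G is the star K_{1,4} with centre 1. Any automorphism fixes the centre and permutes the 4 leaves freely, so Aut(G) ≅ S_4 of order 4! = 24.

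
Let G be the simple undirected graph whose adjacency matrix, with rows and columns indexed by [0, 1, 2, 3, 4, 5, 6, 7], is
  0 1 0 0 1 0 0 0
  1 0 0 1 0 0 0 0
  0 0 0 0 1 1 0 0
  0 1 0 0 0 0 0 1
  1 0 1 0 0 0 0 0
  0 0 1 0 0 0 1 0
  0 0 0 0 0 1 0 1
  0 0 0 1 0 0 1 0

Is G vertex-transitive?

Every vertex has degree 2 and the graph is connected, so G is the 8-cycle C_8. C_8 has 8 rotations and 8 reflections, so Aut(C_8) ≅ D_8 of order 16. This group acts transitively on the 8 vertices.

Yes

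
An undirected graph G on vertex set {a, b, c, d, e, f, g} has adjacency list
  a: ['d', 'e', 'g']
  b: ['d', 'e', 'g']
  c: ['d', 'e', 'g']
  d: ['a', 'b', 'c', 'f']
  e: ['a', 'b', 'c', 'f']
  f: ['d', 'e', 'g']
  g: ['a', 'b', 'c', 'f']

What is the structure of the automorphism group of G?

S_3 × S_4

The vertices split by degree into {d, e, g} (degree 4) and {a, b, c, f} (degree 3); every edge runs between the two parts, so G is the complete bipartite graph K_{3,4}. Automorphisms preserve the bipartition setwise (since the parts differ in size) and act as S_3 × S_4 within it; |Aut| = 144.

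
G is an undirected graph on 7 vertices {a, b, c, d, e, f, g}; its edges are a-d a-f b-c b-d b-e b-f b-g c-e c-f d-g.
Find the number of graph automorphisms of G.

1

The degree sequence is [2, 5, 3, 3, 2, 3, 2]. Checking the degree-preserving permutations of the vertex set shows that none except the identity preserves every edge, so Aut(G) is trivial.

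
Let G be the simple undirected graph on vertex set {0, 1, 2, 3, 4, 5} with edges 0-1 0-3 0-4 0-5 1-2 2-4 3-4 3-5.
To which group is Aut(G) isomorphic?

The degree sequence is [4, 2, 2, 3, 3, 2]. Checking the degree-preserving permutations of the vertex set shows that none except the identity preserves every edge, so Aut(G) is trivial.

1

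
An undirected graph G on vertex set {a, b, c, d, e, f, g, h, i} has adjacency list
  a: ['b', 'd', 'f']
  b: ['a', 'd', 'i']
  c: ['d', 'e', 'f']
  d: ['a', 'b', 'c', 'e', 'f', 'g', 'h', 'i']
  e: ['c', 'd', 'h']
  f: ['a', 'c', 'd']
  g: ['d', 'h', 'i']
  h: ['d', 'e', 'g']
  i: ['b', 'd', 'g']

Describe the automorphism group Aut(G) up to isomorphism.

Vertex d is the unique vertex of degree 8; the remaining 8 vertices each have degree 3 and induce a cycle, so G is the wheel on 9 vertices with hub d. With the hub fixed, the remaining symmetry is that of the rim cycle C_8, giving the dihedral group D_8.

the dihedral group of order 16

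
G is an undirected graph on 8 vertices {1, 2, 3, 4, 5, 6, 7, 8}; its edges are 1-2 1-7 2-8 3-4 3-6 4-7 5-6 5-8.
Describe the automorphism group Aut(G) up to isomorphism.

D_8

G is 2-regular and connected on 8 vertices, i.e. the cycle C_8. The automorphisms of the 8-cycle are exactly the symmetries of a regular 8-gon: the dihedral group D_8, |D_8| = 16.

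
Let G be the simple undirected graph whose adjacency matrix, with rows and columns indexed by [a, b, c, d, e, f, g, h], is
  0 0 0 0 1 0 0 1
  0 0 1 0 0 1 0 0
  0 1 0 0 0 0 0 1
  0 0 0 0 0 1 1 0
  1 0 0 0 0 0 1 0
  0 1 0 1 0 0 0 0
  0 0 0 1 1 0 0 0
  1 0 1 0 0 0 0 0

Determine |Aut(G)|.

16

Every vertex has degree 2 and the graph is connected, so G is the 8-cycle C_8. C_8 has 8 rotations and 8 reflections, so Aut(C_8) ≅ D_8 of order 16.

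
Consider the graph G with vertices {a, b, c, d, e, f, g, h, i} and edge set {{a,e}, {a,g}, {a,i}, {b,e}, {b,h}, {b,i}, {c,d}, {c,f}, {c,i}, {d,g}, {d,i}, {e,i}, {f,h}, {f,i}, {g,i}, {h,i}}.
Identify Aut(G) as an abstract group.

Vertex i is the unique vertex of degree 8; the remaining 8 vertices each have degree 3 and induce a cycle, so G is the wheel on 9 vertices with hub i. With the hub fixed, the remaining symmetry is that of the rim cycle C_8, giving the dihedral group D_8.

the dihedral group of order 16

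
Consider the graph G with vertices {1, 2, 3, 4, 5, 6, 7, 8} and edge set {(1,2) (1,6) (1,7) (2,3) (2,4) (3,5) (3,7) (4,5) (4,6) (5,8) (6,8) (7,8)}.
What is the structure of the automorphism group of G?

the hyperoctahedral group B_3

G is 3-regular and bipartite on 2^3 = 8 vertices with girth 4; it is the hypercube graph Q_3. Aut(Q_3) consists of the signed permutations of the 3 coordinate axes: 3! permutations times 2^3 sign flips, so |Aut| = 2^3·3! = 48.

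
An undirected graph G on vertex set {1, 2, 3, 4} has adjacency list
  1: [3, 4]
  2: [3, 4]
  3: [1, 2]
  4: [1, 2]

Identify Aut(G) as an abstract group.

G is 2-regular and connected on 4 vertices, i.e. the cycle C_4. The automorphisms of the 4-cycle are exactly the symmetries of a regular 4-gon: the dihedral group D_4, |D_4| = 8.

D_4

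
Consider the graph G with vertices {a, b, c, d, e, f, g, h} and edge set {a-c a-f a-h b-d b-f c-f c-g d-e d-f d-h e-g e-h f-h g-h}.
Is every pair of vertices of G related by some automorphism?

Vertex b is the only vertex of degree 2, so every automorphism fixes it; G is not vertex-transitive.

No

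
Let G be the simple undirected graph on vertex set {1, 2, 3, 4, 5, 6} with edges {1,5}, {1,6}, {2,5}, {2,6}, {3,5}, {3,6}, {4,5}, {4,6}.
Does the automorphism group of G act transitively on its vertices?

No

Automorphisms preserve degree, but G has vertices of degree 2 and vertices of degree 4; no automorphism maps one to the other, so G is not vertex-transitive.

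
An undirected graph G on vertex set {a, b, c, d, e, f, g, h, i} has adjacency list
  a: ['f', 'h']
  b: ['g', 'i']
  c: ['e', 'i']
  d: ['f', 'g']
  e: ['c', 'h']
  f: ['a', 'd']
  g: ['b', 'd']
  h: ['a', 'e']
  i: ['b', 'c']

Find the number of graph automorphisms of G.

18

Every vertex has degree 2 and the graph is connected, so G is the 9-cycle C_9. C_9 has 9 rotations and 9 reflections, so Aut(C_9) ≅ D_9 of order 18.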